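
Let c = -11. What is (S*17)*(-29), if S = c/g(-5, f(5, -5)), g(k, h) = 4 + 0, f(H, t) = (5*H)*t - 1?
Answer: 5423/4 ≈ 1355.8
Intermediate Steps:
f(H, t) = -1 + 5*H*t (f(H, t) = 5*H*t - 1 = -1 + 5*H*t)
g(k, h) = 4
S = -11/4 ≈ -2.7500
(S*17)*(-29) = -11/4*17*(-29) = -187/4*(-29) = 5423/4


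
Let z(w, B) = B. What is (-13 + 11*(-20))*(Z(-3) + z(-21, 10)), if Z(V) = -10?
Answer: 0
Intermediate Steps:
(-13 + 11*(-20))*(Z(-3) + z(-21, 10)) = (-13 + 11*(-20))*(-10 + 10) = (-13 - 220)*0 = -233*0 = 0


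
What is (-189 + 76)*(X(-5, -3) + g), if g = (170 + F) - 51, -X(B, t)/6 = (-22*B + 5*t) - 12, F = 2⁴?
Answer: 41019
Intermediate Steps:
F = 16
X(B, t) = 72 - 30*t + 132*B (X(B, t) = -6*((-22*B + 5*t) - 12) = -6*(-12 - 22*B + 5*t) = 72 - 30*t + 132*B)
g = 135 (g = (170 + 16) - 51 = 186 - 51 = 135)
(-189 + 76)*(X(-5, -3) + g) = (-189 + 76)*((72 - 30*(-3) + 132*(-5)) + 135) = -113*((72 + 90 - 660) + 135) = -113*(-498 + 135) = -113*(-363) = 41019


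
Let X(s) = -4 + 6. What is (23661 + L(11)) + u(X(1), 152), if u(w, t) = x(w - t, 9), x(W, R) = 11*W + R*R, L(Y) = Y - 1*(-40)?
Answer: 22143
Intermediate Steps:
X(s) = 2
L(Y) = 40 + Y (L(Y) = Y + 40 = 40 + Y)
x(W, R) = R² + 11*W (x(W, R) = 11*W + R² = R² + 11*W)
u(w, t) = 81 - 11*t + 11*w (u(w, t) = 9² + 11*(w - t) = 81 + (-11*t + 11*w) = 81 - 11*t + 11*w)
(23661 + L(11)) + u(X(1), 152) = (23661 + (40 + 11)) + (81 - 11*152 + 11*2) = (23661 + 51) + (81 - 1672 + 22) = 23712 - 1569 = 22143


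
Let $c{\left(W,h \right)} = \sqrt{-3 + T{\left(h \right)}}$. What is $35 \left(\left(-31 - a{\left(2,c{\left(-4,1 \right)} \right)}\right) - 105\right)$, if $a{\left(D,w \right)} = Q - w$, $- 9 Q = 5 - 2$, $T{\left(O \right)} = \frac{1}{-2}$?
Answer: $- \frac{14245}{3} + \frac{35 i \sqrt{14}}{2} \approx -4748.3 + 65.479 i$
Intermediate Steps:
$T{\left(O \right)} = - \frac{1}{2}$
$c{\left(W,h \right)} = \frac{i \sqrt{14}}{2}$ ($c{\left(W,h \right)} = \sqrt{-3 - \frac{1}{2}} = \sqrt{- \frac{7}{2}} = \frac{i \sqrt{14}}{2}$)
$Q = - \frac{1}{3}$ ($Q = - \frac{5 - 2}{9} = \left(- \frac{1}{9}\right) 3 = - \frac{1}{3} \approx -0.33333$)
$a{\left(D,w \right)} = - \frac{1}{3} - w$
$35 \left(\left(-31 - a{\left(2,c{\left(-4,1 \right)} \right)}\right) - 105\right) = 35 \left(\left(-31 - \left(- \frac{1}{3} - \frac{i \sqrt{14}}{2}\right)\right) - 105\right) = 35 \left(\left(-31 + \left(\frac{1}{3} + \frac{i \sqrt{14}}{2}\right)\right) - 105\right) = 35 \left(\left(- \frac{92}{3} + \frac{i \sqrt{14}}{2}\right) - 105\right) = 35 \left(- \frac{407}{3} + \frac{i \sqrt{14}}{2}\right) = - \frac{14245}{3} + \frac{35 i \sqrt{14}}{2}$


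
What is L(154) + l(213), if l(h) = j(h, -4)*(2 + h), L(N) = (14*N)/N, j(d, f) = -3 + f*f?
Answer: 2809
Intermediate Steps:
j(d, f) = -3 + f²
L(N) = 14
l(h) = 26 + 13*h (l(h) = (-3 + (-4)²)*(2 + h) = (-3 + 16)*(2 + h) = 13*(2 + h) = 26 + 13*h)
L(154) + l(213) = 14 + (26 + 13*213) = 14 + (26 + 2769) = 14 + 2795 = 2809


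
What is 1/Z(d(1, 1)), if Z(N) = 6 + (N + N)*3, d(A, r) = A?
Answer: 1/12 ≈ 0.083333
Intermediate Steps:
Z(N) = 6 + 6*N (Z(N) = 6 + (2*N)*3 = 6 + 6*N)
1/Z(d(1, 1)) = 1/(6 + 6*1) = 1/(6 + 6) = 1/12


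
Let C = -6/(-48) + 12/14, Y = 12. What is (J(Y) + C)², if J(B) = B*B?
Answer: 65918161/3136 ≈ 21020.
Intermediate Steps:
J(B) = B²
C = 55/56 (C = -6*(-1/48) + 12*(1/14) = ⅛ + 6/7 = 55/56 ≈ 0.98214)
(J(Y) + C)² = (12² + 55/56)² = (144 + 55/56)² = (8119/56)² = 65918161/3136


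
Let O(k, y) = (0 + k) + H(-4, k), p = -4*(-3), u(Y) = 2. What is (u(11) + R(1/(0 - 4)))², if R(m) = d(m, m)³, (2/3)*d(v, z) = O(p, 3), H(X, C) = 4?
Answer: 191158276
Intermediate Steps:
p = 12
O(k, y) = 4 + k (O(k, y) = (0 + k) + 4 = k + 4 = 4 + k)
d(v, z) = 24 (d(v, z) = 3*(4 + 12)/2 = (3/2)*16 = 24)
R(m) = 13824 (R(m) = 24³ = 13824)
(u(11) + R(1/(0 - 4)))² = (2 + 13824)² = 13826² = 191158276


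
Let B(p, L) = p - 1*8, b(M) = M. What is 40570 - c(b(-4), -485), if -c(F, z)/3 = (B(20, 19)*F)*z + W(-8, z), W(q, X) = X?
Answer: 108955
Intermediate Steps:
B(p, L) = -8 + p (B(p, L) = p - 8 = -8 + p)
c(F, z) = -3*z - 36*F*z (c(F, z) = -3*(((-8 + 20)*F)*z + z) = -3*((12*F)*z + z) = -3*(12*F*z + z) = -3*(z + 12*F*z) = -3*z - 36*F*z)
40570 - c(b(-4), -485) = 40570 - 3*(-485)*(-1 - 12*(-4)) = 40570 - 3*(-485)*(-1 + 48) = 40570 - 3*(-485)*47 = 40570 - 1*(-68385) = 40570 + 68385 = 108955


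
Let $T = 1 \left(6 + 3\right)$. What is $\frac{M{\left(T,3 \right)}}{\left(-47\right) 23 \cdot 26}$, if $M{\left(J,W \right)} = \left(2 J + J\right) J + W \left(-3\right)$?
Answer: $- \frac{9}{1081} \approx -0.0083256$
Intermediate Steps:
$T = 9$ ($T = 1 \cdot 9 = 9$)
$M{\left(J,W \right)} = - 3 W + 3 J^{2}$ ($M{\left(J,W \right)} = 3 J J - 3 W = 3 J^{2} - 3 W = - 3 W + 3 J^{2}$)
$\frac{M{\left(T,3 \right)}}{\left(-47\right) 23 \cdot 26} = \frac{\left(-3\right) 3 + 3 \cdot 9^{2}}{\left(-47\right) 23 \cdot 26} = \frac{-9 + 3 \cdot 81}{\left(-1081\right) 26} = \frac{-9 + 243}{-28106} = \left(- \frac{1}{28106}\right) 234 = - \frac{9}{1081}$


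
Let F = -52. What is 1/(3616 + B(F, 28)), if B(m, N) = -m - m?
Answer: 1/3720 ≈ 0.00026882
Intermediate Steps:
B(m, N) = -2*m
1/(3616 + B(F, 28)) = 1/(3616 - 2*(-52)) = 1/(3616 + 104) = 1/3720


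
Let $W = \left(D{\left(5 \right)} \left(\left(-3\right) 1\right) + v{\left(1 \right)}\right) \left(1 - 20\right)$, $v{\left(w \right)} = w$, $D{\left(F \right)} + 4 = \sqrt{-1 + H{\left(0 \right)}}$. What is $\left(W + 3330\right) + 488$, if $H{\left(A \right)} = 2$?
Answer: $3628$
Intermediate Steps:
$D{\left(F \right)} = -3$ ($D{\left(F \right)} = -4 + \sqrt{-1 + 2} = -4 + \sqrt{1} = -4 + 1 = -3$)
$W = -190$ ($W = \left(- 3 \left(\left(-3\right) 1\right) + 1\right) \left(1 - 20\right) = \left(\left(-3\right) \left(-3\right) + 1\right) \left(-19\right) = \left(9 + 1\right) \left(-19\right) = 10 \left(-19\right) = -190$)
$\left(W + 3330\right) + 488 = \left(-190 + 3330\right) + 488 = 3140 + 488 = 3628$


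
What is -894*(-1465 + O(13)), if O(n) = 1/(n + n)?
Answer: 17025783/13 ≈ 1.3097e+6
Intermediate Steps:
O(n) = 1/(2*n)
-894*(-1465 + O(13)) = -894*(-1465 + (½)/13) = -894*(-1465 + (½)*(1/13)) = -894*(-1465 + 1/26) = -894*(-38089/26) = 17025783/13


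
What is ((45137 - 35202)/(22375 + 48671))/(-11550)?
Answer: -1987/164116260 ≈ -1.2107e-5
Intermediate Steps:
((45137 - 35202)/(22375 + 48671))/(-11550) = (9935/71046)*(-1/11550) = -1987/164116260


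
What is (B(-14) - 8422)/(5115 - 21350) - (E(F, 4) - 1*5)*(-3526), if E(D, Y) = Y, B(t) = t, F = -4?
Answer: -57236174/16235 ≈ -3525.5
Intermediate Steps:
(B(-14) - 8422)/(5115 - 21350) - (E(F, 4) - 1*5)*(-3526) = (-14 - 8422)/(5115 - 21350) - (4 - 1*5)*(-3526) = -8436/(-16235) - (4 - 5)*(-3526) = -8436*(-1/16235) - (-1)*(-3526) = 8436/16235 - 1*3526 = 8436/16235 - 3526 = -57236174/16235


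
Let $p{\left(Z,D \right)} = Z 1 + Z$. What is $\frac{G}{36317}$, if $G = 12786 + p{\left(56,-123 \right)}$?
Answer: $\frac{12898}{36317} \approx 0.35515$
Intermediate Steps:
$p{\left(Z,D \right)} = 2 Z$ ($p{\left(Z,D \right)} = Z + Z = 2 Z$)
$G = 12898$ ($G = 12786 + 2 \cdot 56 = 12786 + 112 = 12898$)
$\frac{G}{36317} = \frac{12898}{36317}$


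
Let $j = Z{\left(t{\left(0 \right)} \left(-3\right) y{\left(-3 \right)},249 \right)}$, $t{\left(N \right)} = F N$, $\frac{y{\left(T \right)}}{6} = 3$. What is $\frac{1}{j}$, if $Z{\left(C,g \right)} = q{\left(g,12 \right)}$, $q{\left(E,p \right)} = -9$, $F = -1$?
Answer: $- \frac{1}{9} \approx -0.11111$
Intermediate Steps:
$y{\left(T \right)} = 18$ ($y{\left(T \right)} = 6 \cdot 3 = 18$)
$t{\left(N \right)} = - N$
$Z{\left(C,g \right)} = -9$
$j = -9$
$\frac{1}{j} = \frac{1}{-9} = - \frac{1}{9}$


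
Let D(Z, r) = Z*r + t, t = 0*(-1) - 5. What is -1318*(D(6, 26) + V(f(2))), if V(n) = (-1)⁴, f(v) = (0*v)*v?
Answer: -200336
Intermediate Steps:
t = -5 (t = 0 - 5 = -5)
D(Z, r) = -5 + Z*r (D(Z, r) = Z*r - 5 = -5 + Z*r)
f(v) = 0 (f(v) = 0*v = 0)
V(n) = 1
-1318*(D(6, 26) + V(f(2))) = -1318*((-5 + 6*26) + 1) = -1318*((-5 + 156) + 1) = -1318*(151 + 1) = -1318*152 = -200336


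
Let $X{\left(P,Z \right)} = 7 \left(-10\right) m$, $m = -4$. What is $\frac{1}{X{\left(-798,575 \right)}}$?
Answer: $\frac{1}{280} \approx 0.0035714$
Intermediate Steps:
$X{\left(P,Z \right)} = 280$ ($X{\left(P,Z \right)} = 7 \left(-10\right) \left(-4\right) = \left(-70\right) \left(-4\right) = 280$)
$\frac{1}{X{\left(-798,575 \right)}} = \frac{1}{280}$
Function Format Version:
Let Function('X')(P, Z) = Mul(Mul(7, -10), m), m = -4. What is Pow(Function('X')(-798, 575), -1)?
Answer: Rational(1, 280) ≈ 0.0035714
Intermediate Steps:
Function('X')(P, Z) = 280 (Function('X')(P, Z) = Mul(Mul(7, -10), -4) = Mul(-70, -4) = 280)
Pow(Function('X')(-798, 575), -1) = Pow(280, -1) = Rational(1, 280)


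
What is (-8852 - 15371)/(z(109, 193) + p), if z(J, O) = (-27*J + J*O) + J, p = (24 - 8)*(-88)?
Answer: -24223/16795 ≈ -1.4423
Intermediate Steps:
p = -1408 (p = 16*(-88) = -1408)
z(J, O) = -26*J + J*O
(-8852 - 15371)/(z(109, 193) + p) = (-8852 - 15371)/(109*(-26 + 193) - 1408) = -24223/(109*167 - 1408) = -24223/(18203 - 1408) = -24223/16795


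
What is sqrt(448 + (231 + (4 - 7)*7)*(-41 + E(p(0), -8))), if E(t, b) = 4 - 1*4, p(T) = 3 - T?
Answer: I*sqrt(8162) ≈ 90.344*I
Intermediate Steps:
E(t, b) = 0 (E(t, b) = 4 - 4 = 0)
sqrt(448 + (231 + (4 - 7)*7)*(-41 + E(p(0), -8))) = sqrt(448 + (231 + (4 - 7)*7)*(-41 + 0)) = sqrt(448 + (231 - 3*7)*(-41)) = sqrt(448 + (231 - 21)*(-41)) = sqrt(448 + 210*(-41)) = sqrt(448 - 8610) = sqrt(-8162) = I*sqrt(8162)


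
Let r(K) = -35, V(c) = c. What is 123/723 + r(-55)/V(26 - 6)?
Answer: -1523/964 ≈ -1.5799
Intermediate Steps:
123/723 + r(-55)/V(26 - 6) = 123/723 - 35/(26 - 6) = 123*(1/723) - 35/20 = 41/241 - 35*1/20 = 41/241 - 7/4 = -1523/964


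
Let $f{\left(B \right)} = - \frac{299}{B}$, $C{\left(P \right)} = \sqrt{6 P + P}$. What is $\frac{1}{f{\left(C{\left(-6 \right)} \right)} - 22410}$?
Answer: $- \frac{941220}{21092829601} - \frac{299 i \sqrt{42}}{21092829601} \approx -4.4623 \cdot 10^{-5} - 9.1867 \cdot 10^{-8} i$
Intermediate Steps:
$C{\left(P \right)} = \sqrt{7} \sqrt{P}$ ($C{\left(P \right)} = \sqrt{7 P} = \sqrt{7} \sqrt{P}$)
$\frac{1}{f{\left(C{\left(-6 \right)} \right)} - 22410} = \frac{1}{- \frac{299}{\sqrt{7} \sqrt{-6}} - 22410} = \frac{1}{- \frac{299}{\sqrt{7} i \sqrt{6}} - 22410} = \frac{1}{- \frac{299}{i \sqrt{42}} - 22410} = \frac{1}{- 299 \left(- \frac{i \sqrt{42}}{42}\right) - 22410} = \frac{1}{\frac{299 i \sqrt{42}}{42} - 22410} = \frac{1}{-22410 + \frac{299 i \sqrt{42}}{42}}$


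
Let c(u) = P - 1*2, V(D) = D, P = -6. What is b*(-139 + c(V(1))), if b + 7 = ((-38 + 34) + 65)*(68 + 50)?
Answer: -1057077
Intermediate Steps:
c(u) = -8 (c(u) = -6 - 1*2 = -6 - 2 = -8)
b = 7191 (b = -7 + ((-38 + 34) + 65)*(68 + 50) = -7 + (-4 + 65)*118 = -7 + 61*118 = -7 + 7198 = 7191)
b*(-139 + c(V(1))) = 7191*(-139 - 8) = 7191*(-147) = -1057077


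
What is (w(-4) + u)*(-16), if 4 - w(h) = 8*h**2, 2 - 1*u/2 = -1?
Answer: 1888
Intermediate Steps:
u = 6 (u = 4 - 2*(-1) = 4 + 2 = 6)
w(h) = 4 - 8*h**2
(w(-4) + u)*(-16) = ((4 - 8*(-4)**2) + 6)*(-16) = ((4 - 8*16) + 6)*(-16) = ((4 - 128) + 6)*(-16) = (-124 + 6)*(-16) = -118*(-16) = 1888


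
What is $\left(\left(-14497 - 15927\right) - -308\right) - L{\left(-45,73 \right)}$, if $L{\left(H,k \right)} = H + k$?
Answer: $-30144$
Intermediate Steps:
$\left(\left(-14497 - 15927\right) - -308\right) - L{\left(-45,73 \right)} = \left(\left(-14497 - 15927\right) - -308\right) - \left(-45 + 73\right) = \left(-30424 + 308\right) - 28 = -30116 - 28 = -30144$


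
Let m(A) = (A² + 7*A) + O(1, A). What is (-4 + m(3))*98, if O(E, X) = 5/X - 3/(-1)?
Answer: 9016/3 ≈ 3005.3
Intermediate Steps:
O(E, X) = 3 + 5/X (O(E, X) = 5/X - 3*(-1) = 5/X + 3 = 3 + 5/X)
m(A) = 3 + A² + 5/A + 7*A (m(A) = (A² + 7*A) + (3 + 5/A) = 3 + A² + 5/A + 7*A)
(-4 + m(3))*98 = (-4 + (3 + 3² + 5/3 + 7*3))*98 = (-4 + (3 + 9 + 5*(⅓) + 21))*98 = (-4 + (3 + 9 + 5/3 + 21))*98 = (-4 + 104/3)*98 = (92/3)*98 = 9016/3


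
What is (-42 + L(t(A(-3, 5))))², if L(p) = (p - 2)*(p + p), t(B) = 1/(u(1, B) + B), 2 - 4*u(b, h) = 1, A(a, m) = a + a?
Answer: 476025124/279841 ≈ 1701.1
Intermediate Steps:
A(a, m) = 2*a
u(b, h) = ¼ (u(b, h) = ½ - ¼*1 = ½ - ¼ = ¼)
t(B) = 1/(¼ + B)
L(p) = 2*p*(-2 + p) (L(p) = (-2 + p)*(2*p) = 2*p*(-2 + p))
(-42 + L(t(A(-3, 5))))² = (-42 + 2*(4/(1 + 4*(2*(-3))))*(-2 + 4/(1 + 4*(2*(-3)))))² = (-42 + 2*(4/(1 + 4*(-6)))*(-2 + 4/(1 + 4*(-6))))² = (-42 + 2*(4/(1 - 24))*(-2 + 4/(1 - 24)))² = (-42 + 2*(4/(-23))*(-2 + 4/(-23)))² = (-42 + 2*(4*(-1/23))*(-2 + 4*(-1/23)))² = (-42 + 2*(-4/23)*(-2 - 4/23))² = (-42 + 2*(-4/23)*(-50/23))² = (-42 + 400/529)² = (-21818/529)² = 476025124/279841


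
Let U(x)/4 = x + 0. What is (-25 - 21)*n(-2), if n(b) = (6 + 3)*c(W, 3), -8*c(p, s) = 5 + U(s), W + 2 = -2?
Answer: 3519/4 ≈ 879.75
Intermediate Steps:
W = -4 (W = -2 - 2 = -4)
U(x) = 4*x (U(x) = 4*(x + 0) = 4*x)
c(p, s) = -5/8 - s/2 (c(p, s) = -(5 + 4*s)/8 = -5/8 - s/2)
n(b) = -153/8 (n(b) = (6 + 3)*(-5/8 - 1/2*3) = 9*(-5/8 - 3/2) = 9*(-17/8) = -153/8)
(-25 - 21)*n(-2) = (-25 - 21)*(-153/8) = -46*(-153/8) = 3519/4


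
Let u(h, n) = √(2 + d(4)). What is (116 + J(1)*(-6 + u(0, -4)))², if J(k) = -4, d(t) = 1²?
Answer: 19648 - 1120*√3 ≈ 17708.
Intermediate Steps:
d(t) = 1
u(h, n) = √3 (u(h, n) = √(2 + 1) = √3)
(116 + J(1)*(-6 + u(0, -4)))² = (116 - 4*(-6 + √3))² = (116 + (24 - 4*√3))² = (140 - 4*√3)²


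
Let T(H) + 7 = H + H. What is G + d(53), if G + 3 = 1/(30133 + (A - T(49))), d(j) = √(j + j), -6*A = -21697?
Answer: -605841/201949 + √106 ≈ 7.2957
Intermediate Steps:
A = 21697/6 (A = -⅙*(-21697) = 21697/6 ≈ 3616.2)
T(H) = -7 + 2*H (T(H) = -7 + (H + H) = -7 + 2*H)
d(j) = √2*√j (d(j) = √(2*j) = √2*√j)
G = -605841/201949 (G = -3 + 1/(30133 + (21697/6 - (-7 + 2*49))) = -3 + 1/(30133 + (21697/6 - (-7 + 98))) = -3 + 1/(30133 + (21697/6 - 1*91)) = -3 + 1/(30133 + (21697/6 - 91)) = -3 + 1/(30133 + 21151/6) = -3 + 1/(201949/6) = -3 + 6/201949 = -605841/201949 ≈ -3.0000)
G + d(53) = -605841/201949 + √2*√53 = -605841/201949 + √106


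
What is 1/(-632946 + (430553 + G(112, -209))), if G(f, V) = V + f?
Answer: -1/202490 ≈ -4.9385e-6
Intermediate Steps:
1/(-632946 + (430553 + G(112, -209))) = 1/(-632946 + (430553 + (-209 + 112))) = 1/(-632946 + (430553 - 97)) = 1/(-632946 + 430456) = 1/(-202490) = -1/202490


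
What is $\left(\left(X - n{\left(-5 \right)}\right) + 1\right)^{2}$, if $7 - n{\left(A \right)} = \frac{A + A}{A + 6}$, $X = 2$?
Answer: $196$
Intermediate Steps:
$n{\left(A \right)} = 7 - \frac{2 A}{6 + A}$ ($n{\left(A \right)} = 7 - \frac{A + A}{A + 6} = 7 - \frac{2 A}{6 + A}$)
$\left(\left(X - n{\left(-5 \right)}\right) + 1\right)^{2} = \left(\left(2 - \frac{42 + 5 \left(-5\right)}{6 - 5}\right) + 1\right)^{2} = \left(\left(2 - \frac{42 - 25}{1}\right) + 1\right)^{2} = \left(\left(2 - 1 \cdot 17\right) + 1\right)^{2} = \left(\left(2 - 17\right) + 1\right)^{2} = \left(-15 + 1\right)^{2} = \left(-14\right)^{2} = 196$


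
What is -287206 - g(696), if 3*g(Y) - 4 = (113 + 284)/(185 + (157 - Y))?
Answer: -305013791/1062 ≈ -2.8721e+5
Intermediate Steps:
g(Y) = 4/3 + 397/(3*(342 - Y)) (g(Y) = 4/3 + ((113 + 284)/(185 + (157 - Y)))/3 = 4/3 + (397/(342 - Y))/3 = 4/3 + 397/(3*(342 - Y)))
-287206 - g(696) = -287206 - (-1765 + 4*696)/(3*(-342 + 696)) = -287206 - (-1765 + 2784)/(3*354) = -287206 - 1019/(3*354) = -287206 - 1*1019/1062 = -287206 - 1019/1062 = -305013791/1062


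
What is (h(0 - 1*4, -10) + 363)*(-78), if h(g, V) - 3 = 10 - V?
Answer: -30108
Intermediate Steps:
h(g, V) = 13 - V (h(g, V) = 3 + (10 - V) = 13 - V)
(h(0 - 1*4, -10) + 363)*(-78) = ((13 - 1*(-10)) + 363)*(-78) = ((13 + 10) + 363)*(-78) = (23 + 363)*(-78) = 386*(-78) = -30108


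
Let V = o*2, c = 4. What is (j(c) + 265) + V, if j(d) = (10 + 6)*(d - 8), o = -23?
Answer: 155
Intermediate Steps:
j(d) = -128 + 16*d (j(d) = 16*(-8 + d) = -128 + 16*d)
V = -46 (V = -23*2 = -46)
(j(c) + 265) + V = ((-128 + 16*4) + 265) - 46 = ((-128 + 64) + 265) - 46 = (-64 + 265) - 46 = 201 - 46 = 155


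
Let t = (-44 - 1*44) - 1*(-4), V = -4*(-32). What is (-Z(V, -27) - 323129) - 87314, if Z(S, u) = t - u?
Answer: -410386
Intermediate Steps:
V = 128
t = -84 (t = (-44 - 44) + 4 = -88 + 4 = -84)
Z(S, u) = -84 - u
(-Z(V, -27) - 323129) - 87314 = (-(-84 - 1*(-27)) - 323129) - 87314 = (-(-84 + 27) - 323129) - 87314 = (-1*(-57) - 323129) - 87314 = (57 - 323129) - 87314 = -323072 - 87314 = -410386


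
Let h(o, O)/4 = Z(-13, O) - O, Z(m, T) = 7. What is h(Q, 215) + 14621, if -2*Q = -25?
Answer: 13789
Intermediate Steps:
Q = 25/2 (Q = -½*(-25) = 25/2 ≈ 12.500)
h(o, O) = 28 - 4*O (h(o, O) = 4*(7 - O) = 28 - 4*O)
h(Q, 215) + 14621 = (28 - 4*215) + 14621 = (28 - 860) + 14621 = -832 + 14621 = 13789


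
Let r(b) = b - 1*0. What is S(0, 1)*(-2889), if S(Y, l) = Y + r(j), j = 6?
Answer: -17334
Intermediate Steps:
r(b) = b (r(b) = b + 0 = b)
S(Y, l) = 6 + Y (S(Y, l) = Y + 6 = 6 + Y)
S(0, 1)*(-2889) = (6 + 0)*(-2889) = 6*(-2889) = -17334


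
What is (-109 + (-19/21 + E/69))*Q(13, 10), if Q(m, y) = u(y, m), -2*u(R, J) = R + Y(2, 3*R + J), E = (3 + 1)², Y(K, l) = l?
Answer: 1403758/483 ≈ 2906.3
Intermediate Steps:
E = 16 (E = 4² = 16)
u(R, J) = -2*R - J/2 (u(R, J) = -(R + (3*R + J))/2 = -(R + (J + 3*R))/2 = -(J + 4*R)/2 = -2*R - J/2)
Q(m, y) = -2*y - m/2
(-109 + (-19/21 + E/69))*Q(13, 10) = (-109 + (-19/21 + 16/69))*(-2*10 - ½*13) = (-109 + (-19*1/21 + 16*(1/69)))*(-20 - 13/2) = (-109 + (-19/21 + 16/69))*(-53/2) = (-109 - 325/483)*(-53/2) = -52972/483*(-53/2) = 1403758/483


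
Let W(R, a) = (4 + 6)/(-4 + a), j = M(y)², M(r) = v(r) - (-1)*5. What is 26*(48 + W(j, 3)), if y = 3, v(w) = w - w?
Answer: 988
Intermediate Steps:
v(w) = 0
M(r) = 5 (M(r) = 0 - (-1)*5 = 0 - 1*(-5) = 0 + 5 = 5)
j = 25 (j = 5² = 25)
W(R, a) = 10/(-4 + a)
26*(48 + W(j, 3)) = 26*(48 + 10/(-4 + 3)) = 26*(48 + 10/(-1)) = 26*(48 + 10*(-1)) = 26*(48 - 10) = 26*38 = 988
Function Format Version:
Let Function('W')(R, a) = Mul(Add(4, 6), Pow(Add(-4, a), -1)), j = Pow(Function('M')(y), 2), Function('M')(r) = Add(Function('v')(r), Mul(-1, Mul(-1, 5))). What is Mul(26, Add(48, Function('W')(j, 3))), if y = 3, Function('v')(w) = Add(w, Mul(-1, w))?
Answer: 988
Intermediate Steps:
Function('v')(w) = 0
Function('M')(r) = 5 (Function('M')(r) = Add(0, Mul(-1, Mul(-1, 5))) = Add(0, Mul(-1, -5)) = Add(0, 5) = 5)
j = 25 (j = Pow(5, 2) = 25)
Function('W')(R, a) = Mul(10, Pow(Add(-4, a), -1))
Mul(26, Add(48, Function('W')(j, 3))) = Mul(26, Add(48, Mul(10, Pow(Add(-4, 3), -1)))) = Mul(26, Add(48, Mul(10, Pow(-1, -1)))) = Mul(26, Add(48, Mul(10, -1))) = Mul(26, Add(48, -10)) = Mul(26, 38) = 988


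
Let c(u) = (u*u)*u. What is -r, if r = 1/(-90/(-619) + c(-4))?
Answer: 619/39526 ≈ 0.015661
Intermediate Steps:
c(u) = u³ (c(u) = u²*u = u³)
r = -619/39526 (r = 1/(-90/(-619) + (-4)³) = 1/(-90*(-1/619) - 64) = 1/(90/619 - 64) = 1/(-39526/619) = -619/39526 ≈ -0.015661)
-r = -1*(-619/39526) = 619/39526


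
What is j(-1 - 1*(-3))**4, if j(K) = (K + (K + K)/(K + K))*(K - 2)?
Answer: 0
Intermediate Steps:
j(K) = (1 + K)*(-2 + K) (j(K) = (K + (2*K)/((2*K)))*(-2 + K) = (K + (2*K)*(1/(2*K)))*(-2 + K) = (K + 1)*(-2 + K) = (1 + K)*(-2 + K))
j(-1 - 1*(-3))**4 = (-2 + (-1 - 1*(-3))**2 - (-1 - 1*(-3)))**4 = (-2 + (-1 + 3)**2 - (-1 + 3))**4 = (-2 + 2**2 - 1*2)**4 = (-2 + 4 - 2)**4 = 0**4 = 0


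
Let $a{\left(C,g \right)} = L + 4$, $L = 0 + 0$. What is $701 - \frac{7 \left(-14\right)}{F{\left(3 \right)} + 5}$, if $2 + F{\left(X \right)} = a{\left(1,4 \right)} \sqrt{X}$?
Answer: $\frac{9015}{13} + \frac{392 \sqrt{3}}{39} \approx 710.87$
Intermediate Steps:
$L = 0$
$a{\left(C,g \right)} = 4$ ($a{\left(C,g \right)} = 0 + 4 = 4$)
$F{\left(X \right)} = -2 + 4 \sqrt{X}$
$701 - \frac{7 \left(-14\right)}{F{\left(3 \right)} + 5} = 701 - \frac{7 \left(-14\right)}{\left(-2 + 4 \sqrt{3}\right) + 5} = 701 - - \frac{98}{3 + 4 \sqrt{3}} = 701 + \frac{98}{3 + 4 \sqrt{3}}$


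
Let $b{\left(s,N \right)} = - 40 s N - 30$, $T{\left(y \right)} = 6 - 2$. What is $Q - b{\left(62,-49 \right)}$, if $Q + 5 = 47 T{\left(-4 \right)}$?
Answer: $-121307$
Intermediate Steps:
$T{\left(y \right)} = 4$
$b{\left(s,N \right)} = -30 - 40 N s$ ($b{\left(s,N \right)} = - 40 N s - 30 = -30 - 40 N s$)
$Q = 183$ ($Q = -5 + 47 \cdot 4 = -5 + 188 = 183$)
$Q - b{\left(62,-49 \right)} = 183 - \left(-30 - \left(-1960\right) 62\right) = 183 - \left(-30 + 121520\right) = 183 - 121490 = -121307$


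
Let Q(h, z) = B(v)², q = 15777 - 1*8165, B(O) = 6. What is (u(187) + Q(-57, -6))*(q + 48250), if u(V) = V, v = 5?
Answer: 12457226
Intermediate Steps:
q = 7612 (q = 15777 - 8165 = 7612)
Q(h, z) = 36 (Q(h, z) = 6² = 36)
(u(187) + Q(-57, -6))*(q + 48250) = (187 + 36)*(7612 + 48250) = 223*55862 = 12457226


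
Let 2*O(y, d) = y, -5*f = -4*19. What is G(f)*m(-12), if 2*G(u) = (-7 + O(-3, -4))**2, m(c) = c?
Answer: -867/2 ≈ -433.50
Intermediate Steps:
f = 76/5 (f = -(-4)*19/5 = -1/5*(-76) = 76/5 ≈ 15.200)
O(y, d) = y/2
G(u) = 289/8 (G(u) = (-7 + (1/2)*(-3))**2/2 = (-7 - 3/2)**2/2 = (-17/2)**2/2 = (1/2)*(289/4) = 289/8)
G(f)*m(-12) = (289/8)*(-12) = -867/2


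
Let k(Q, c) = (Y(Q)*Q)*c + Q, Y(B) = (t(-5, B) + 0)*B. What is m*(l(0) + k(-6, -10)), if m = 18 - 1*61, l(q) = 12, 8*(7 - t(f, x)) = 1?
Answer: 106167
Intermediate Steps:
t(f, x) = 55/8 (t(f, x) = 7 - 1/8*1 = 7 - 1/8 = 55/8)
m = -43 (m = 18 - 61 = -43)
Y(B) = 55*B/8 (Y(B) = (55/8 + 0)*B = 55*B/8)
k(Q, c) = Q + 55*c*Q**2/8 (k(Q, c) = ((55*Q/8)*Q)*c + Q = (55*Q**2/8)*c + Q = 55*c*Q**2/8 + Q = Q + 55*c*Q**2/8)
m*(l(0) + k(-6, -10)) = -43*(12 + (1/8)*(-6)*(8 + 55*(-6)*(-10))) = -43*(12 + (1/8)*(-6)*(8 + 3300)) = -43*(12 + (1/8)*(-6)*3308) = -43*(12 - 2481) = -43*(-2469) = 106167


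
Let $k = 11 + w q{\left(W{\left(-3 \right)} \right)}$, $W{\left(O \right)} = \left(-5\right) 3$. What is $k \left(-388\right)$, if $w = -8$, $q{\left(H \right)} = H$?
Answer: $-50828$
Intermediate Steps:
$W{\left(O \right)} = -15$
$k = 131$ ($k = 11 - -120 = 11 + 120 = 131$)
$k \left(-388\right) = 131 \left(-388\right) = -50828$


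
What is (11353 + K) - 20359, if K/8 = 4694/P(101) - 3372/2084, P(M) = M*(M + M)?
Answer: -47923390574/5314721 ≈ -9017.1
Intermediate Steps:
P(M) = 2*M² (P(M) = M*(2*M) = 2*M²)
K = -59013248/5314721 (K = 8*(4694/((2*101²)) - 3372/2084) = 8*(4694/((2*10201)) - 3372*1/2084) = 8*(4694/20402 - 843/521) = 8*(4694*(1/20402) - 843/521) = 8*(2347/10201 - 843/521) = 8*(-7376656/5314721) = -59013248/5314721 ≈ -11.104)
(11353 + K) - 20359 = (11353 - 59013248/5314721) - 20359 = 60279014265/5314721 - 20359 = -47923390574/5314721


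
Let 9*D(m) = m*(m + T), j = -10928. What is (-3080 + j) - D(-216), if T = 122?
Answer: -16264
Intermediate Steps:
D(m) = m*(122 + m)/9 (D(m) = (m*(m + 122))/9 = (m*(122 + m))/9 = m*(122 + m)/9)
(-3080 + j) - D(-216) = (-3080 - 10928) - (-216)*(122 - 216)/9 = -14008 - (-216)*(-94)/9 = -14008 - 1*2256 = -14008 - 2256 = -16264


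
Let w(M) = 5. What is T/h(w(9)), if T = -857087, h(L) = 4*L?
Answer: -857087/20 ≈ -42854.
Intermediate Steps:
T/h(w(9)) = -857087/(4*5) = -857087/20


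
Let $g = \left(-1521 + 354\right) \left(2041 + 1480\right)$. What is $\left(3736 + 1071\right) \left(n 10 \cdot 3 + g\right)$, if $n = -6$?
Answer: $-19752861909$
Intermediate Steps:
$g = -4109007$ ($g = \left(-1167\right) 3521 = -4109007$)
$\left(3736 + 1071\right) \left(n 10 \cdot 3 + g\right) = \left(3736 + 1071\right) \left(\left(-6\right) 10 \cdot 3 - 4109007\right) = 4807 \left(\left(-60\right) 3 - 4109007\right) = 4807 \left(-180 - 4109007\right) = 4807 \left(-4109187\right) = -19752861909$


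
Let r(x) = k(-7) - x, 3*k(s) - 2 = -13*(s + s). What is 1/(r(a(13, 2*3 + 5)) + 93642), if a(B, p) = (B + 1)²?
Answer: 3/280522 ≈ 1.0694e-5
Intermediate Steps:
k(s) = ⅔ - 26*s/3 (k(s) = ⅔ + (-13*(s + s))/3 = ⅔ + (-26*s)/3 = ⅔ - 26*s/3)
a(B, p) = (1 + B)²
r(x) = 184/3 - x (r(x) = (⅔ - 26/3*(-7)) - x = (⅔ + 182/3) - x = 184/3 - x)
1/(r(a(13, 2*3 + 5)) + 93642) = 1/((184/3 - (1 + 13)²) + 93642) = 1/((184/3 - 1*14²) + 93642) = 1/((184/3 - 1*196) + 93642) = 1/((184/3 - 196) + 93642) = 1/(-404/3 + 93642) = 1/(280522/3) = 3/280522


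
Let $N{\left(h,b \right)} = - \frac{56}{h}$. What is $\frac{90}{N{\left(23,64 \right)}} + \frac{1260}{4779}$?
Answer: $- \frac{545665}{14868} \approx -36.701$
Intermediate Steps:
$\frac{90}{N{\left(23,64 \right)}} + \frac{1260}{4779} = \frac{90}{\left(-56\right) \frac{1}{23}} + \frac{1260}{4779} = \frac{90}{\left(-56\right) \frac{1}{23}} + 1260 \cdot \frac{1}{4779} = \frac{90}{- \frac{56}{23}} + \frac{140}{531} = 90 \left(- \frac{23}{56}\right) + \frac{140}{531} = - \frac{1035}{28} + \frac{140}{531} = - \frac{545665}{14868}$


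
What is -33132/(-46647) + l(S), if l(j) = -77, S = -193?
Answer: -1186229/15549 ≈ -76.290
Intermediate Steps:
-33132/(-46647) + l(S) = -33132/(-46647) - 77 = -33132*(-1/46647) - 77 = 11044/15549 - 77 = -1186229/15549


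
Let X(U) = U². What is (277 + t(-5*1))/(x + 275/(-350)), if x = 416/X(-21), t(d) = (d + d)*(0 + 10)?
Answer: 156114/139 ≈ 1123.1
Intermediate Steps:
t(d) = 20*d (t(d) = (2*d)*10 = 20*d)
x = 416/441 (x = 416/((-21)²) = 416/441 ≈ 0.94331)
(277 + t(-5*1))/(x + 275/(-350)) = (277 + 20*(-5*1))/(416/441 + 275/(-350)) = (277 + 20*(-5))/(416/441 + 275*(-1/350)) = (277 - 100)/(416/441 - 11/14) = 177/(139/882) = 177*(882/139) = 156114/139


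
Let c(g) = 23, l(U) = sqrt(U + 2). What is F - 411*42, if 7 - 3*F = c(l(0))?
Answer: -51802/3 ≈ -17267.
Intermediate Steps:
l(U) = sqrt(2 + U)
F = -16/3 (F = 7/3 - 1/3*23 = 7/3 - 23/3 = -16/3 ≈ -5.3333)
F - 411*42 = -16/3 - 411*42 = -16/3 - 17262 = -51802/3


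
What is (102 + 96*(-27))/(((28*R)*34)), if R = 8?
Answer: -1245/3808 ≈ -0.32694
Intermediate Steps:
(102 + 96*(-27))/(((28*R)*34)) = (102 + 96*(-27))/(((28*8)*34)) = (102 - 2592)/((224*34)) = -2490/7616 = -2490*1/7616 = -1245/3808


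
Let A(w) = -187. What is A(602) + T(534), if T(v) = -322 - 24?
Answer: -533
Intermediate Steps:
T(v) = -346
A(602) + T(534) = -187 - 346 = -533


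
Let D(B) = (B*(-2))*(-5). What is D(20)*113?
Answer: 22600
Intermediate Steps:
D(B) = 10*B (D(B) = -2*B*(-5) = 10*B)
D(20)*113 = (10*20)*113 = 200*113 = 22600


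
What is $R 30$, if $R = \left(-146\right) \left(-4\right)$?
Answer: $17520$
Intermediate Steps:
$R = 584$
$R 30 = 584 \cdot 30 = 17520$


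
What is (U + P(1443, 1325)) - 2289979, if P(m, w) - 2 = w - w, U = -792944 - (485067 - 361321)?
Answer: -3206667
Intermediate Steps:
U = -916690 (U = -792944 - 1*123746 = -792944 - 123746 = -916690)
P(m, w) = 2 (P(m, w) = 2 + (w - w) = 2 + 0 = 2)
(U + P(1443, 1325)) - 2289979 = (-916690 + 2) - 2289979 = -916688 - 2289979 = -3206667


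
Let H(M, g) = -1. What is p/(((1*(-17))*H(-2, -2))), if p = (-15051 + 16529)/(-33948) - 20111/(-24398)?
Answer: 80833498/1760059521 ≈ 0.045927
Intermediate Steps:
p = 80833498/103532913 (p = 1478*(-1/33948) - 20111*(-1/24398) = -739/16974 + 20111/24398 = 80833498/103532913 ≈ 0.78075)
p/(((1*(-17))*H(-2, -2))) = 80833498/(103532913*(((1*(-17))*(-1)))) = 80833498/(103532913*((-17*(-1)))) = (80833498/103532913)/17 = (80833498/103532913)*(1/17) = 80833498/1760059521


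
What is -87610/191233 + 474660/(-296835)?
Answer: -1112155906/540615691 ≈ -2.0572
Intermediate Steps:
-87610/191233 + 474660/(-296835) = -87610*1/191233 + 474660*(-1/296835) = -87610/191233 - 31644/19789 = -1112155906/540615691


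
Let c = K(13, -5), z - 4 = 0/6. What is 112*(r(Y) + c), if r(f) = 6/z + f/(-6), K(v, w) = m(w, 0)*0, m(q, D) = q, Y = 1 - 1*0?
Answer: 448/3 ≈ 149.33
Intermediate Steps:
Y = 1 (Y = 1 + 0 = 1)
z = 4 (z = 4 + 0/6 = 4 + 0*(1/6) = 4 + 0 = 4)
K(v, w) = 0 (K(v, w) = w*0 = 0)
c = 0
r(f) = 3/2 - f/6 (r(f) = 6/4 + f/(-6) = 6*(1/4) + f*(-1/6) = 3/2 - f/6)
112*(r(Y) + c) = 112*((3/2 - 1/6*1) + 0) = 112*((3/2 - 1/6) + 0) = 112*(4/3 + 0) = 112*(4/3) = 448/3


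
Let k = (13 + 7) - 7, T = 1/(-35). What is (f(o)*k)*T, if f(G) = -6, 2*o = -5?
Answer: 78/35 ≈ 2.2286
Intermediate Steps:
o = -5/2 (o = (1/2)*(-5) = -5/2 ≈ -2.5000)
T = -1/35 ≈ -0.028571
k = 13 (k = 20 - 7 = 13)
(f(o)*k)*T = -6*13*(-1/35) = -78*(-1/35) = 78/35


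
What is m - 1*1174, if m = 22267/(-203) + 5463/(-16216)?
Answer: -603831459/470264 ≈ -1284.0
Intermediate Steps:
m = -51741523/470264 (m = 22267*(-1/203) + 5463*(-1/16216) = -3181/29 - 5463/16216 = -51741523/470264 ≈ -110.03)
m - 1*1174 = -51741523/470264 - 1*1174 = -51741523/470264 - 1174 = -603831459/470264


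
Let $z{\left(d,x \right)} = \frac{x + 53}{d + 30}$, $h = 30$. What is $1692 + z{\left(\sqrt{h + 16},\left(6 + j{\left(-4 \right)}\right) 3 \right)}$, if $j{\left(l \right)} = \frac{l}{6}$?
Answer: $\frac{723519}{427} - \frac{69 \sqrt{46}}{854} \approx 1693.9$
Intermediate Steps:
$j{\left(l \right)} = \frac{l}{6}$ ($j{\left(l \right)} = l \frac{1}{6} = \frac{l}{6}$)
$z{\left(d,x \right)} = \frac{53 + x}{30 + d}$
$1692 + z{\left(\sqrt{h + 16},\left(6 + j{\left(-4 \right)}\right) 3 \right)} = 1692 + \frac{53 + \left(6 + \frac{1}{6} \left(-4\right)\right) 3}{30 + \sqrt{30 + 16}} = 1692 + \frac{53 + \left(6 - \frac{2}{3}\right) 3}{30 + \sqrt{46}} = 1692 + \frac{53 + \frac{16}{3} \cdot 3}{30 + \sqrt{46}} = 1692 + \frac{53 + 16}{30 + \sqrt{46}} = 1692 + \frac{1}{30 + \sqrt{46}} \cdot 69 = 1692 + \frac{69}{30 + \sqrt{46}}$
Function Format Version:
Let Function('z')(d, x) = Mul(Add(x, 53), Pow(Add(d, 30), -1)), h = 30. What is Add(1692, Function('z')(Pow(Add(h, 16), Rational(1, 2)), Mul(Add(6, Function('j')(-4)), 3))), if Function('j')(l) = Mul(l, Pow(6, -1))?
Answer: Add(Rational(723519, 427), Mul(Rational(-69, 854), Pow(46, Rational(1, 2)))) ≈ 1693.9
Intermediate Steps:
Function('j')(l) = Mul(Rational(1, 6), l) (Function('j')(l) = Mul(l, Rational(1, 6)) = Mul(Rational(1, 6), l))
Function('z')(d, x) = Mul(Pow(Add(30, d), -1), Add(53, x)) (Function('z')(d, x) = Mul(Add(53, x), Pow(Add(30, d), -1)) = Mul(Pow(Add(30, d), -1), Add(53, x)))
Add(1692, Function('z')(Pow(Add(h, 16), Rational(1, 2)), Mul(Add(6, Function('j')(-4)), 3))) = Add(1692, Mul(Pow(Add(30, Pow(Add(30, 16), Rational(1, 2))), -1), Add(53, Mul(Add(6, Mul(Rational(1, 6), -4)), 3)))) = Add(1692, Mul(Pow(Add(30, Pow(46, Rational(1, 2))), -1), Add(53, Mul(Add(6, Rational(-2, 3)), 3)))) = Add(1692, Mul(Pow(Add(30, Pow(46, Rational(1, 2))), -1), Add(53, Mul(Rational(16, 3), 3)))) = Add(1692, Mul(Pow(Add(30, Pow(46, Rational(1, 2))), -1), Add(53, 16))) = Add(1692, Mul(Pow(Add(30, Pow(46, Rational(1, 2))), -1), 69)) = Add(1692, Mul(69, Pow(Add(30, Pow(46, Rational(1, 2))), -1)))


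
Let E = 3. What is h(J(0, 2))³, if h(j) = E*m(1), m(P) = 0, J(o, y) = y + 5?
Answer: 0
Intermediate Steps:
J(o, y) = 5 + y
h(j) = 0 (h(j) = 3*0 = 0)
h(J(0, 2))³ = 0³ = 0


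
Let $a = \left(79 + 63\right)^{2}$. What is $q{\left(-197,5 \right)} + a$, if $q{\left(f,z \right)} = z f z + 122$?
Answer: $15361$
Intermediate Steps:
$q{\left(f,z \right)} = 122 + f z^{2}$ ($q{\left(f,z \right)} = f z z + 122 = f z^{2} + 122 = 122 + f z^{2}$)
$a = 20164$ ($a = 142^{2} = 20164$)
$q{\left(-197,5 \right)} + a = \left(122 - 197 \cdot 5^{2}\right) + 20164 = \left(122 - 4925\right) + 20164 = -4803 + 20164 = 15361$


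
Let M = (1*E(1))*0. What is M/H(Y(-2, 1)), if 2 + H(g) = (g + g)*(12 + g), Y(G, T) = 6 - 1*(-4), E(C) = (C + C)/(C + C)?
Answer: 0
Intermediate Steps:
E(C) = 1 (E(C) = (2*C)/((2*C)) = (2*C)*(1/(2*C)) = 1)
Y(G, T) = 10 (Y(G, T) = 6 + 4 = 10)
H(g) = -2 + 2*g*(12 + g) (H(g) = -2 + (g + g)*(12 + g) = -2 + (2*g)*(12 + g) = -2 + 2*g*(12 + g))
M = 0 (M = (1*1)*0 = 1*0 = 0)
M/H(Y(-2, 1)) = 0/(-2 + 2*10**2 + 24*10) = 0/(-2 + 2*100 + 240) = 0/(-2 + 200 + 240) = 0/438 = 0*(1/438) = 0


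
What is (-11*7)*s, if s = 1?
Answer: -77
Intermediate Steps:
(-11*7)*s = -11*7*1 = -77*1 = -77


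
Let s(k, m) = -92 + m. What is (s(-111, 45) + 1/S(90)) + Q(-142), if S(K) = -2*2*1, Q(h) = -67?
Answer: -457/4 ≈ -114.25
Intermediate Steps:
S(K) = -4 (S(K) = -4*1 = -4)
(s(-111, 45) + 1/S(90)) + Q(-142) = ((-92 + 45) + 1/(-4)) - 67 = (-47 - ¼) - 67 = -189/4 - 67 = -457/4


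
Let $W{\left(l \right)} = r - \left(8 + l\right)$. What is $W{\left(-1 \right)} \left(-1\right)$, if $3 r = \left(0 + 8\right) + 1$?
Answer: $4$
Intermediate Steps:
$r = 3$ ($r = \frac{\left(0 + 8\right) + 1}{3} = \frac{8 + 1}{3} = \frac{1}{3} \cdot 9 = 3$)
$W{\left(l \right)} = -5 - l$ ($W{\left(l \right)} = 3 - \left(8 + l\right) = -5 - l$)
$W{\left(-1 \right)} \left(-1\right) = \left(-5 - -1\right) \left(-1\right) = \left(-5 + 1\right) \left(-1\right) = \left(-4\right) \left(-1\right) = 4$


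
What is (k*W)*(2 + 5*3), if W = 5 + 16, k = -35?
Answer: -12495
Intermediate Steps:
W = 21
(k*W)*(2 + 5*3) = (-35*21)*(2 + 5*3) = -735*(2 + 15) = -735*17 = -12495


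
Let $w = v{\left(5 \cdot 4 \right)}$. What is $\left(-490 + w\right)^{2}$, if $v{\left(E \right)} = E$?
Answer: $220900$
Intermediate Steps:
$w = 20$ ($w = 5 \cdot 4 = 20$)
$\left(-490 + w\right)^{2} = \left(-490 + 20\right)^{2} = \left(-470\right)^{2} = 220900$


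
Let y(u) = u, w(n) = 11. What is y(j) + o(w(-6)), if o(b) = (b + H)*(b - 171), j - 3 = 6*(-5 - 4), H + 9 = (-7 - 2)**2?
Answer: -13331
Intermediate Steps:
H = 72 (H = -9 + (-7 - 2)**2 = -9 + (-9)**2 = -9 + 81 = 72)
j = -51 (j = 3 + 6*(-5 - 4) = 3 + 6*(-9) = 3 - 54 = -51)
o(b) = (-171 + b)*(72 + b) (o(b) = (b + 72)*(b - 171) = (72 + b)*(-171 + b) = (-171 + b)*(72 + b))
y(j) + o(w(-6)) = -51 + (-12312 + 11**2 - 99*11) = -51 + (-12312 + 121 - 1089) = -51 - 13280 = -13331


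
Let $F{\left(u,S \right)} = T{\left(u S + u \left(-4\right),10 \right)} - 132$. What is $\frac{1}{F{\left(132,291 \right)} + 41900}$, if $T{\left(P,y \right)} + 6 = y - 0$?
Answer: $\frac{1}{41772} \approx 2.3939 \cdot 10^{-5}$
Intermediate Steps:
$T{\left(P,y \right)} = -6 + y$ ($T{\left(P,y \right)} = -6 + \left(y - 0\right) = -6 + \left(y + 0\right) = -6 + y$)
$F{\left(u,S \right)} = -128$ ($F{\left(u,S \right)} = \left(-6 + 10\right) - 132 = 4 - 132 = -128$)
$\frac{1}{F{\left(132,291 \right)} + 41900} = \frac{1}{-128 + 41900} = \frac{1}{41772}$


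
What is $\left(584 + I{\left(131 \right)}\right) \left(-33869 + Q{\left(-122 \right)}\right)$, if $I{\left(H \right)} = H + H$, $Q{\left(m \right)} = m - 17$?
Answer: $-28770768$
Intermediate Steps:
$Q{\left(m \right)} = -17 + m$ ($Q{\left(m \right)} = m - 17 = -17 + m$)
$I{\left(H \right)} = 2 H$
$\left(584 + I{\left(131 \right)}\right) \left(-33869 + Q{\left(-122 \right)}\right) = \left(584 + 2 \cdot 131\right) \left(-33869 - 139\right) = \left(584 + 262\right) \left(-33869 - 139\right) = 846 \left(-34008\right) = -28770768$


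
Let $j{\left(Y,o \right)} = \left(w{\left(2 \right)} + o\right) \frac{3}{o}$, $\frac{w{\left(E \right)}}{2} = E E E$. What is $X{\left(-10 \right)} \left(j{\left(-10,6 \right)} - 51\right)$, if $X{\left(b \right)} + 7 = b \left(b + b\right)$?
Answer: $-7720$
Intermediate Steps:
$w{\left(E \right)} = 2 E^{3}$ ($w{\left(E \right)} = 2 E E E = 2 E^{2} E = 2 E^{3}$)
$j{\left(Y,o \right)} = \frac{3 \left(16 + o\right)}{o}$ ($j{\left(Y,o \right)} = \left(2 \cdot 2^{3} + o\right) \frac{3}{o} = \left(2 \cdot 8 + o\right) \frac{3}{o} = \left(16 + o\right) \frac{3}{o} = \frac{3 \left(16 + o\right)}{o}$)
$X{\left(b \right)} = -7 + 2 b^{2}$ ($X{\left(b \right)} = -7 + b \left(b + b\right) = -7 + b 2 b = -7 + 2 b^{2}$)
$X{\left(-10 \right)} \left(j{\left(-10,6 \right)} - 51\right) = \left(-7 + 2 \left(-10\right)^{2}\right) \left(\left(3 + \frac{48}{6}\right) - 51\right) = \left(-7 + 2 \cdot 100\right) \left(\left(3 + 48 \cdot \frac{1}{6}\right) - 51\right) = \left(-7 + 200\right) \left(\left(3 + 8\right) - 51\right) = 193 \left(11 - 51\right) = 193 \left(-40\right) = -7720$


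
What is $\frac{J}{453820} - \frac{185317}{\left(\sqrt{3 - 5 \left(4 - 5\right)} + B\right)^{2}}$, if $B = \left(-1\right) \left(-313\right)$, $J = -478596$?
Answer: $- \frac{3208174745834724}{1088754742545055} + \frac{232016884 \sqrt{2}}{9596357521} \approx -2.9125$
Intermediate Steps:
$B = 313$
$\frac{J}{453820} - \frac{185317}{\left(\sqrt{3 - 5 \left(4 - 5\right)} + B\right)^{2}} = - \frac{478596}{453820} - \frac{185317}{\left(\sqrt{3 - 5 \left(4 - 5\right)} + 313\right)^{2}} = \left(-478596\right) \frac{1}{453820} - \frac{185317}{\left(\sqrt{3 - -5} + 313\right)^{2}} = - \frac{119649}{113455} - \frac{185317}{\left(\sqrt{3 + 5} + 313\right)^{2}} = - \frac{119649}{113455} - \frac{185317}{\left(\sqrt{8} + 313\right)^{2}} = - \frac{119649}{113455} - \frac{185317}{\left(2 \sqrt{2} + 313\right)^{2}} = - \frac{119649}{113455} - \frac{185317}{\left(313 + 2 \sqrt{2}\right)^{2}}$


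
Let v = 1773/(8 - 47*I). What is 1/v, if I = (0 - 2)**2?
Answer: -20/197 ≈ -0.10152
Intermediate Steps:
I = 4 (I = (-2)**2 = 4)
v = -197/20 (v = 1773/(8 - 47*4) = 1773/(8 - 188) = 1773/(-180) = 1773*(-1/180) = -197/20 ≈ -9.8500)
1/v = 1/(-197/20) = -20/197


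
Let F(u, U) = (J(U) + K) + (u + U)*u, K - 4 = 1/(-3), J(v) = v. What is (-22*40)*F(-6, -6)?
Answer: -183920/3 ≈ -61307.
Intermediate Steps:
K = 11/3 (K = 4 + 1/(-3) = 4 + 1*(-⅓) = 4 - ⅓ = 11/3 ≈ 3.6667)
F(u, U) = 11/3 + U + u*(U + u) (F(u, U) = (U + 11/3) + (u + U)*u = (11/3 + U) + (U + u)*u = (11/3 + U) + u*(U + u) = 11/3 + U + u*(U + u))
(-22*40)*F(-6, -6) = (-22*40)*(11/3 - 6 + (-6)² - 6*(-6)) = -880*(11/3 - 6 + 36 + 36) = -880*209/3 = -183920/3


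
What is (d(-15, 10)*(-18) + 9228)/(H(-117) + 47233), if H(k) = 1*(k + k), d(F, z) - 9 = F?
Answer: 9336/46999 ≈ 0.19864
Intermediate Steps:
d(F, z) = 9 + F
H(k) = 2*k (H(k) = 1*(2*k) = 2*k)
(d(-15, 10)*(-18) + 9228)/(H(-117) + 47233) = ((9 - 15)*(-18) + 9228)/(2*(-117) + 47233) = (-6*(-18) + 9228)/(-234 + 47233) = (108 + 9228)/46999 = 9336*(1/46999) = 9336/46999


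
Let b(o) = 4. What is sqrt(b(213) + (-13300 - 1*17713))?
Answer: I*sqrt(31009) ≈ 176.09*I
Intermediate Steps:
sqrt(b(213) + (-13300 - 1*17713)) = sqrt(4 + (-13300 - 1*17713)) = sqrt(4 + (-13300 - 17713)) = sqrt(4 - 31013) = sqrt(-31009) = I*sqrt(31009)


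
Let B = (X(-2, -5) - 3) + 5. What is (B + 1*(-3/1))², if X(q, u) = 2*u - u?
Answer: 36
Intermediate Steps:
X(q, u) = u
B = -3 (B = (-5 - 3) + 5 = -8 + 5 = -3)
(B + 1*(-3/1))² = (-3 + 1*(-3/1))² = (-3 + 1*(-3*1))² = (-3 + 1*(-3))² = (-3 - 3)² = (-6)² = 36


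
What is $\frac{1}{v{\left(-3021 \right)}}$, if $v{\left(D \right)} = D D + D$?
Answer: $\frac{1}{9123420} \approx 1.0961 \cdot 10^{-7}$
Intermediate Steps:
$v{\left(D \right)} = D + D^{2}$ ($v{\left(D \right)} = D^{2} + D = D + D^{2}$)
$\frac{1}{v{\left(-3021 \right)}} = \frac{1}{\left(-3021\right) \left(1 - 3021\right)} = \frac{1}{\left(-3021\right) \left(-3020\right)} = \frac{1}{9123420}$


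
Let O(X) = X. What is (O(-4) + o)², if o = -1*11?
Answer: 225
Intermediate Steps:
o = -11
(O(-4) + o)² = (-4 - 11)² = (-15)² = 225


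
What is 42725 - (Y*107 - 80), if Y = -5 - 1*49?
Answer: 48583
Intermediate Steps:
Y = -54 (Y = -5 - 49 = -54)
42725 - (Y*107 - 80) = 42725 - (-54*107 - 80) = 42725 - (-5778 - 80) = 42725 - 1*(-5858) = 42725 + 5858 = 48583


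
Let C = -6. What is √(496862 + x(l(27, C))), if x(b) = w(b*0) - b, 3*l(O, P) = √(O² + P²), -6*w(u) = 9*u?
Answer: √(496862 - √85) ≈ 704.88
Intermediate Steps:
w(u) = -3*u/2
l(O, P) = √(O² + P²)/3
x(b) = -b (x(b) = -3*b*0/2 - b = -3/2*0 - b = 0 - b = -b)
√(496862 + x(l(27, C))) = √(496862 - √(27² + (-6)²)/3) = √(496862 - √(729 + 36)/3) = √(496862 - √765/3) = √(496862 - 3*√85/3) = √(496862 - √85)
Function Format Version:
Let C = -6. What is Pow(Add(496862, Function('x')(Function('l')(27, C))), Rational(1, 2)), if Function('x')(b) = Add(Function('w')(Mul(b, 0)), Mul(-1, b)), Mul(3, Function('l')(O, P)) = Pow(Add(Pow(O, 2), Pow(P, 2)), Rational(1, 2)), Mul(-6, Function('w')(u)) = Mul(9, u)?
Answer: Pow(Add(496862, Mul(-1, Pow(85, Rational(1, 2)))), Rational(1, 2)) ≈ 704.88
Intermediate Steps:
Function('w')(u) = Mul(Rational(-3, 2), u) (Function('w')(u) = Mul(Rational(-1, 6), Mul(9, u)) = Mul(Rational(-3, 2), u))
Function('l')(O, P) = Mul(Rational(1, 3), Pow(Add(Pow(O, 2), Pow(P, 2)), Rational(1, 2)))
Function('x')(b) = Mul(-1, b) (Function('x')(b) = Add(Mul(Rational(-3, 2), Mul(b, 0)), Mul(-1, b)) = Add(Mul(Rational(-3, 2), 0), Mul(-1, b)) = Add(0, Mul(-1, b)) = Mul(-1, b))
Pow(Add(496862, Function('x')(Function('l')(27, C))), Rational(1, 2)) = Pow(Add(496862, Mul(-1, Mul(Rational(1, 3), Pow(Add(Pow(27, 2), Pow(-6, 2)), Rational(1, 2))))), Rational(1, 2)) = Pow(Add(496862, Mul(-1, Mul(Rational(1, 3), Pow(Add(729, 36), Rational(1, 2))))), Rational(1, 2)) = Pow(Add(496862, Mul(-1, Mul(Rational(1, 3), Pow(765, Rational(1, 2))))), Rational(1, 2)) = Pow(Add(496862, Mul(-1, Mul(Rational(1, 3), Mul(3, Pow(85, Rational(1, 2)))))), Rational(1, 2)) = Pow(Add(496862, Mul(-1, Pow(85, Rational(1, 2)))), Rational(1, 2))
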